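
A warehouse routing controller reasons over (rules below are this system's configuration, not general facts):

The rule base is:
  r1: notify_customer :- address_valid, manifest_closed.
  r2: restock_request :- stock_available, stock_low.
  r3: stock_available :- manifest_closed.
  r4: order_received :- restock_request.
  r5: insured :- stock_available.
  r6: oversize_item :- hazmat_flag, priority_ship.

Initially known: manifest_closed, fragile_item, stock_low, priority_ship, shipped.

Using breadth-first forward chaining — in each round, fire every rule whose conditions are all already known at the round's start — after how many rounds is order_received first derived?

3

Round 1: r3 [stock_available :- manifest_closed.]. New: stock_available.
Round 2: r2 [restock_request :- stock_available, stock_low.]; r5 [insured :- stock_available.]. New: restock_request, insured.
Round 3: r4 [order_received :- restock_request.]. New: order_received.
order_received first appears in round 3.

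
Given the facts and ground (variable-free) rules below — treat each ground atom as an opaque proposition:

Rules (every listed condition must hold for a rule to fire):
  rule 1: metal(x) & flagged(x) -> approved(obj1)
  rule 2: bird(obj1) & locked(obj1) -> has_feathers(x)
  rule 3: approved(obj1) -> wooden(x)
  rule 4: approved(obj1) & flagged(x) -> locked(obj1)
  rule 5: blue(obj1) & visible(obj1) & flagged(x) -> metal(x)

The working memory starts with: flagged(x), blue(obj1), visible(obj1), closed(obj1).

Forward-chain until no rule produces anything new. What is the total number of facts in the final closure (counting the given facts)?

8

Round 1: rule 5 [blue(obj1) & visible(obj1) & flagged(x) -> metal(x)]. New: metal(x).
Round 2: rule 1 [metal(x) & flagged(x) -> approved(obj1)]. New: approved(obj1).
Round 3: rule 3 [approved(obj1) -> wooden(x)]; rule 4 [approved(obj1) & flagged(x) -> locked(obj1)]. New: wooden(x), locked(obj1).
Closure: {approved(obj1), blue(obj1), closed(obj1), flagged(x), locked(obj1), metal(x), visible(obj1), wooden(x)} — 8 facts.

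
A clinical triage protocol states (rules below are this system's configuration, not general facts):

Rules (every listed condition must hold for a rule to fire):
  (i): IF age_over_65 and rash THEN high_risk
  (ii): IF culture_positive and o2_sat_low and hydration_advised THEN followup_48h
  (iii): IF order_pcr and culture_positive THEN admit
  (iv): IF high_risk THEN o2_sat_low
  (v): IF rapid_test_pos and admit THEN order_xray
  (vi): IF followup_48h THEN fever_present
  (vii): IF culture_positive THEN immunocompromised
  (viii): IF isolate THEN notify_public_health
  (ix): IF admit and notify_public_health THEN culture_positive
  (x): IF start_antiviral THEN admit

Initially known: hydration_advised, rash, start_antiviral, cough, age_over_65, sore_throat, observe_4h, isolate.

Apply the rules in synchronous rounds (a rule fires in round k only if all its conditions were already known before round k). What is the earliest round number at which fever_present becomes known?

Round 1 — (i), (viii), (x), derive high_risk, notify_public_health, admit.
Round 2 — (iv), (ix), derive o2_sat_low, culture_positive.
Round 3 — (ii), (vii), derive followup_48h, immunocompromised.
Round 4 — (vi), derive fever_present.
fever_present first appears in round 4.

4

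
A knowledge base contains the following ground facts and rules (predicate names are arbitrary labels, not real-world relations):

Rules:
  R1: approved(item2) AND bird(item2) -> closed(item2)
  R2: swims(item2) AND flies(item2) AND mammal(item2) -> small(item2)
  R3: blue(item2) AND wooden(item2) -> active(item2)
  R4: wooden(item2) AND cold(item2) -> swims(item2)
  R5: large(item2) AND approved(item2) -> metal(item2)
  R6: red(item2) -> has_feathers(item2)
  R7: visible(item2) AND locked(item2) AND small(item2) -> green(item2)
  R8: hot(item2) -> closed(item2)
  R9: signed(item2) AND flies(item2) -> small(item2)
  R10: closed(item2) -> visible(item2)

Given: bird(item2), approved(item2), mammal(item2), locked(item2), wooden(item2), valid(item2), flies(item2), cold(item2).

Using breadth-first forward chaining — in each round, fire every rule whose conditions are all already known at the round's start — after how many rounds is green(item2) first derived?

3

Round 1 fires R1, R4, giving closed(item2), swims(item2).
Round 2 fires R2, R10, giving small(item2), visible(item2).
Round 3 fires R7, giving green(item2).
green(item2) first appears in round 3.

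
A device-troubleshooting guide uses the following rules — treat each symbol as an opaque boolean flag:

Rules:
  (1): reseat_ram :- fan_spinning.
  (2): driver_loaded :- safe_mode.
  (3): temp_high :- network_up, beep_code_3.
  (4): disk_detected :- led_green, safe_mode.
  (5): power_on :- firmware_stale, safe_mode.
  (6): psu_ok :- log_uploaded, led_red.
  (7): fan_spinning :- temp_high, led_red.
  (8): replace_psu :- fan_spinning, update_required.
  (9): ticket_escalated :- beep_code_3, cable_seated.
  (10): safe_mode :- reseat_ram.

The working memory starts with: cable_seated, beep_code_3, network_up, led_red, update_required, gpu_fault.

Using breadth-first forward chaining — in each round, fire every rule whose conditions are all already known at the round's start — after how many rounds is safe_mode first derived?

4

[1] (3) [temp_high :- network_up, beep_code_3.]; (9) [ticket_escalated :- beep_code_3, cable_seated.]. ⇒ new: temp_high, ticket_escalated.
[2] (7) [fan_spinning :- temp_high, led_red.]. ⇒ new: fan_spinning.
[3] (1) [reseat_ram :- fan_spinning.]; (8) [replace_psu :- fan_spinning, update_required.]. ⇒ new: reseat_ram, replace_psu.
[4] (10) [safe_mode :- reseat_ram.]. ⇒ new: safe_mode.
safe_mode first appears in round 4.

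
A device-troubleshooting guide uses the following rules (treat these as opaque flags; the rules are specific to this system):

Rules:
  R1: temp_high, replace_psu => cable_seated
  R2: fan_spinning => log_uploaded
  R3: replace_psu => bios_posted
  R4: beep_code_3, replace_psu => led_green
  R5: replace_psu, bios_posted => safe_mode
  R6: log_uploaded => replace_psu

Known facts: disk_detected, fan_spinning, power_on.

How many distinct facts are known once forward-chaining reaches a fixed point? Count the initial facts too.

Round 1 fires R2, giving log_uploaded.
Round 2 fires R6, giving replace_psu.
Round 3 fires R3, giving bios_posted.
Round 4 fires R5, giving safe_mode.
Closure: {bios_posted, disk_detected, fan_spinning, log_uploaded, power_on, replace_psu, safe_mode} — 7 facts.

7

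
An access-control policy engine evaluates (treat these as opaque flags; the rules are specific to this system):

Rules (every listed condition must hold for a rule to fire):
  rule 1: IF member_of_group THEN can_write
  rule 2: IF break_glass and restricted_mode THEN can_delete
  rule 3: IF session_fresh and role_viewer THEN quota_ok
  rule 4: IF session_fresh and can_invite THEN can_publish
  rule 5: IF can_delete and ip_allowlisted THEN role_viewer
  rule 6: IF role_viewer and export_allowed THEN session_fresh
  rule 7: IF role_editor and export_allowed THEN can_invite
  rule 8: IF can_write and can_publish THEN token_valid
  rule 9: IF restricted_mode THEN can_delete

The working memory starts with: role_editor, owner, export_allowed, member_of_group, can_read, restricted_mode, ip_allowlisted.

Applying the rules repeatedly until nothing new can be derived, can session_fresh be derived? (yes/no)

yes

Round 1 fires rule 1, rule 7, rule 9, giving can_write, can_invite, can_delete.
Round 2 fires rule 5, giving role_viewer.
Round 3 fires rule 6, giving session_fresh.
Round 4 fires rule 3, rule 4, giving quota_ok, can_publish.
Round 5 fires rule 8, giving token_valid.
session_fresh appears in round 3, so it is derivable.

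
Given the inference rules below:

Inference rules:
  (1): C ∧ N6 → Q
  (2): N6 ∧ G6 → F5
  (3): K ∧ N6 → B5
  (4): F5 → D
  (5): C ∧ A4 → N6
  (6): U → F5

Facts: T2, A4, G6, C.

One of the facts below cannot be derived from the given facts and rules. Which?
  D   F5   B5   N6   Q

Round 1 fires (5), giving N6.
Round 2 fires (1), (2), giving Q, F5.
Round 3 fires (4), giving D.
Derived: N6 (round 1), Q (round 2), F5 (round 2), D (round 3). B5 never appears in any round.

B5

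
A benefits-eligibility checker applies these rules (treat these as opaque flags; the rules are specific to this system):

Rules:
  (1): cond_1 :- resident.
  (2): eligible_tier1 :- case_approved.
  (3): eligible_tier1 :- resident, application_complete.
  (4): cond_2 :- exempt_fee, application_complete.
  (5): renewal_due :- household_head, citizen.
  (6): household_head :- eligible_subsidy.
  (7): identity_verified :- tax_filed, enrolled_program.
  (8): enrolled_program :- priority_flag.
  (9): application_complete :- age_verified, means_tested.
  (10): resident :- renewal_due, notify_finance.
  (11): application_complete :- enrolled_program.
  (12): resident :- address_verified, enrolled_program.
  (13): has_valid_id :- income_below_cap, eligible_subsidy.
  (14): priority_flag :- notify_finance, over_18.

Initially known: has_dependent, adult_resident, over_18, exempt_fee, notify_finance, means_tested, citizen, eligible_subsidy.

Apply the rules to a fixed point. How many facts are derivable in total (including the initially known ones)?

17

Round 1: (6) [household_head :- eligible_subsidy.]; (14) [priority_flag :- notify_finance, over_18.]. New: household_head, priority_flag.
Round 2: (5) [renewal_due :- household_head, citizen.]; (8) [enrolled_program :- priority_flag.]. New: renewal_due, enrolled_program.
Round 3: (10) [resident :- renewal_due, notify_finance.]; (11) [application_complete :- enrolled_program.]. New: resident, application_complete.
Round 4: (1) [cond_1 :- resident.]; (3) [eligible_tier1 :- resident, application_complete.]; (4) [cond_2 :- exempt_fee, application_complete.]. New: cond_1, eligible_tier1, cond_2.
Closure: {adult_resident, application_complete, citizen, cond_1, cond_2, eligible_subsidy, eligible_tier1, enrolled_program, exempt_fee, has_dependent, household_head, means_tested, notify_finance, over_18, priority_flag, renewal_due, resident} — 17 facts.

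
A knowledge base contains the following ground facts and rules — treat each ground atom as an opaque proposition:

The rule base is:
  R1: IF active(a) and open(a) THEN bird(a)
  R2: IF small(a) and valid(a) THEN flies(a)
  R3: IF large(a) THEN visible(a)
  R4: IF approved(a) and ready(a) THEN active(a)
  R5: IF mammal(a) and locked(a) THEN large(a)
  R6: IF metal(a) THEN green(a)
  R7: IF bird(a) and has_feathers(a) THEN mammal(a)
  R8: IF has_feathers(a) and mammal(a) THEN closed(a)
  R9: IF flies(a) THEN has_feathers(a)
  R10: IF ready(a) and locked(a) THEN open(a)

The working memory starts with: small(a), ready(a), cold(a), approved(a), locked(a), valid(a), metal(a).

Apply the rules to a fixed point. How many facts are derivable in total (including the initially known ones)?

Round 1: R2 [IF small(a) and valid(a) THEN flies(a)]; R4 [IF approved(a) and ready(a) THEN active(a)]; R6 [IF metal(a) THEN green(a)]; R10 [IF ready(a) and locked(a) THEN open(a)]. Adds flies(a), active(a), green(a), open(a).
Round 2: R1 [IF active(a) and open(a) THEN bird(a)]; R9 [IF flies(a) THEN has_feathers(a)]. Adds bird(a), has_feathers(a).
Round 3: R7 [IF bird(a) and has_feathers(a) THEN mammal(a)]. Adds mammal(a).
Round 4: R5 [IF mammal(a) and locked(a) THEN large(a)]; R8 [IF has_feathers(a) and mammal(a) THEN closed(a)]. Adds large(a), closed(a).
Round 5: R3 [IF large(a) THEN visible(a)]. Adds visible(a).
Closure: {active(a), approved(a), bird(a), closed(a), cold(a), flies(a), green(a), has_feathers(a), large(a), locked(a), mammal(a), metal(a), open(a), ready(a), small(a), valid(a), visible(a)} — 17 facts.

17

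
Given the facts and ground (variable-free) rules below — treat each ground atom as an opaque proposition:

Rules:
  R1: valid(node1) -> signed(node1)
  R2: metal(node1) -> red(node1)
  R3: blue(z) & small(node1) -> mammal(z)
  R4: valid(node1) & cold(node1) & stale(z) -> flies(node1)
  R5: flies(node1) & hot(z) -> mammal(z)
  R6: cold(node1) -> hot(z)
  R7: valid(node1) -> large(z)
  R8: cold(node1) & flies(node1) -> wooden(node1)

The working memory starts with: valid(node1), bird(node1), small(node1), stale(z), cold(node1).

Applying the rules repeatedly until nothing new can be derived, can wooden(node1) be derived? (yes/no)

yes

Round 1 — R1, R4, R6, R7, derive signed(node1), flies(node1), hot(z), large(z).
Round 2 — R5, R8, derive mammal(z), wooden(node1).
wooden(node1) appears in round 2, so it is derivable.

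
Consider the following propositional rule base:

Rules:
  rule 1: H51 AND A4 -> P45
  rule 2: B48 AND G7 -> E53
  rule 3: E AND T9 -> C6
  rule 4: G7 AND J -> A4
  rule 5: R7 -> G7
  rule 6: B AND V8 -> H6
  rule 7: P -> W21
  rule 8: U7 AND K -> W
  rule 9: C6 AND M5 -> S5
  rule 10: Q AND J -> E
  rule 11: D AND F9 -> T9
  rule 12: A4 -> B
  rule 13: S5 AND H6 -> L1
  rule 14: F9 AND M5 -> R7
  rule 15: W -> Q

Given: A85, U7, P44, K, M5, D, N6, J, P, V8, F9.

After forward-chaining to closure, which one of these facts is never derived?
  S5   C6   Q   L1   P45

P45

Round 1: rule 7 [P -> W21]; rule 8 [U7 AND K -> W]; rule 11 [D AND F9 -> T9]; rule 14 [F9 AND M5 -> R7]. Adds W21, W, T9, R7.
Round 2: rule 5 [R7 -> G7]; rule 15 [W -> Q]. Adds G7, Q.
Round 3: rule 4 [G7 AND J -> A4]; rule 10 [Q AND J -> E]. Adds A4, E.
Round 4: rule 3 [E AND T9 -> C6]; rule 12 [A4 -> B]. Adds C6, B.
Round 5: rule 6 [B AND V8 -> H6]; rule 9 [C6 AND M5 -> S5]. Adds H6, S5.
Round 6: rule 13 [S5 AND H6 -> L1]. Adds L1.
Derived: L1 (round 6), S5 (round 5), C6 (round 4), Q (round 2). P45 never appears in any round.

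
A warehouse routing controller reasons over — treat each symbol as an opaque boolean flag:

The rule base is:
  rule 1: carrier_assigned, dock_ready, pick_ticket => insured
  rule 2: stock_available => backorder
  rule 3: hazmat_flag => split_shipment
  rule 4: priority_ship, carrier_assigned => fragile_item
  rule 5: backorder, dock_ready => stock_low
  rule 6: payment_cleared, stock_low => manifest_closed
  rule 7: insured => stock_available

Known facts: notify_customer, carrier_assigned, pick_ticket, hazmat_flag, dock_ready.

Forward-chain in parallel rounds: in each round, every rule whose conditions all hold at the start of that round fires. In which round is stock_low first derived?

4

Round 1 — rule 1, rule 3, derive insured, split_shipment.
Round 2 — rule 7, derive stock_available.
Round 3 — rule 2, derive backorder.
Round 4 — rule 5, derive stock_low.
stock_low first appears in round 4.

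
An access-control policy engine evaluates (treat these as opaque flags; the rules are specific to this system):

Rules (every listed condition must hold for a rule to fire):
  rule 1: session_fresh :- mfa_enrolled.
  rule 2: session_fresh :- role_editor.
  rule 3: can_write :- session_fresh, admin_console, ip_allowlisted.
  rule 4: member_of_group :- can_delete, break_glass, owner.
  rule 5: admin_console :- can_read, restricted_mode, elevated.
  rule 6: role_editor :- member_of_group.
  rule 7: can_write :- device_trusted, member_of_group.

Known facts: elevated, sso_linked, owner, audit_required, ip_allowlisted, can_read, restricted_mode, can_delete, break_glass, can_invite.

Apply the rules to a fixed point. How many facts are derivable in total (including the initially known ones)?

Round 1: rule 4 [member_of_group :- can_delete, break_glass, owner.]; rule 5 [admin_console :- can_read, restricted_mode, elevated.]. Adds member_of_group, admin_console.
Round 2: rule 6 [role_editor :- member_of_group.]. Adds role_editor.
Round 3: rule 2 [session_fresh :- role_editor.]. Adds session_fresh.
Round 4: rule 3 [can_write :- session_fresh, admin_console, ip_allowlisted.]. Adds can_write.
Closure: {admin_console, audit_required, break_glass, can_delete, can_invite, can_read, can_write, elevated, ip_allowlisted, member_of_group, owner, restricted_mode, role_editor, session_fresh, sso_linked} — 15 facts.

15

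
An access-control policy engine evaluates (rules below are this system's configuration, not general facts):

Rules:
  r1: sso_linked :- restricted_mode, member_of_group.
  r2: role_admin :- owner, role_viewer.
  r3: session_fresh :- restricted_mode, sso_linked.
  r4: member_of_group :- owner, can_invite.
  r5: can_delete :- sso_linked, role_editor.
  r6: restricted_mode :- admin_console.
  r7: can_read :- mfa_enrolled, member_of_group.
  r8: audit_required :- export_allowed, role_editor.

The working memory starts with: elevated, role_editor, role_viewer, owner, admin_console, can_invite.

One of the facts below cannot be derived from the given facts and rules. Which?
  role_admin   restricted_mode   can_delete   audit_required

[1] r2 [role_admin :- owner, role_viewer.]; r4 [member_of_group :- owner, can_invite.]; r6 [restricted_mode :- admin_console.]. ⇒ new: role_admin, member_of_group, restricted_mode.
[2] r1 [sso_linked :- restricted_mode, member_of_group.]. ⇒ new: sso_linked.
[3] r3 [session_fresh :- restricted_mode, sso_linked.]; r5 [can_delete :- sso_linked, role_editor.]. ⇒ new: session_fresh, can_delete.
Derived: restricted_mode (round 1), can_delete (round 3), role_admin (round 1). audit_required never appears in any round.

audit_required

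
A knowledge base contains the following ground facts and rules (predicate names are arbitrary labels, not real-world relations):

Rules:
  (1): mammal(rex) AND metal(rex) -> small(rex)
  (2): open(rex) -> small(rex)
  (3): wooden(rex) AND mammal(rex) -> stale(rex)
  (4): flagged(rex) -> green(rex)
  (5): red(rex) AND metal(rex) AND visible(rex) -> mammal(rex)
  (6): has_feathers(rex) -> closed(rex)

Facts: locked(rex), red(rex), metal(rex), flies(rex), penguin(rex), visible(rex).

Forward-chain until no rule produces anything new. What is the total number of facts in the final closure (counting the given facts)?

Round 1 — (5), derive mammal(rex).
Round 2 — (1), derive small(rex).
Closure: {flies(rex), locked(rex), mammal(rex), metal(rex), penguin(rex), red(rex), small(rex), visible(rex)} — 8 facts.

8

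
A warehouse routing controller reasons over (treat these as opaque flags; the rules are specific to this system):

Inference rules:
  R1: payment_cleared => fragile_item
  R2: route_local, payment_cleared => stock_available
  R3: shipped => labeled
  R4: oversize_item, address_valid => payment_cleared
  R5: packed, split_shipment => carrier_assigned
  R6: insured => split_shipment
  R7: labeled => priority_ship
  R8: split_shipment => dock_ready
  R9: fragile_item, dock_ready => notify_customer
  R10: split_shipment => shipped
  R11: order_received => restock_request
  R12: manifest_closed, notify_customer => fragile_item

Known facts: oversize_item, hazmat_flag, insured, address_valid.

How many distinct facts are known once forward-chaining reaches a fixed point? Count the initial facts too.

12

Round 1: R4 [oversize_item, address_valid => payment_cleared]; R6 [insured => split_shipment]. Adds payment_cleared, split_shipment.
Round 2: R1 [payment_cleared => fragile_item]; R8 [split_shipment => dock_ready]; R10 [split_shipment => shipped]. Adds fragile_item, dock_ready, shipped.
Round 3: R3 [shipped => labeled]; R9 [fragile_item, dock_ready => notify_customer]. Adds labeled, notify_customer.
Round 4: R7 [labeled => priority_ship]. Adds priority_ship.
Closure: {address_valid, dock_ready, fragile_item, hazmat_flag, insured, labeled, notify_customer, oversize_item, payment_cleared, priority_ship, shipped, split_shipment} — 12 facts.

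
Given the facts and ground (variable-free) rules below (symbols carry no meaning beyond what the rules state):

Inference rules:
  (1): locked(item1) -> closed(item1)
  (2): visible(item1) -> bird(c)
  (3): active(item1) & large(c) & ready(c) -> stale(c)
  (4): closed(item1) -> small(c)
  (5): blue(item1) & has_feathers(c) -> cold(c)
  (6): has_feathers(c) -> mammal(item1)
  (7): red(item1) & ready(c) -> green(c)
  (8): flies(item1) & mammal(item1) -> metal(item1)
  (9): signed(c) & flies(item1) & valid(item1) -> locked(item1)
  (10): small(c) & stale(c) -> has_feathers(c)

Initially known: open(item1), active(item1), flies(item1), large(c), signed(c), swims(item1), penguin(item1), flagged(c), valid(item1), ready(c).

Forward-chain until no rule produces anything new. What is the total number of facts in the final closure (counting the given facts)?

Round 1 — (3), (9), derive stale(c), locked(item1).
Round 2 — (1), derive closed(item1).
Round 3 — (4), derive small(c).
Round 4 — (10), derive has_feathers(c).
Round 5 — (6), derive mammal(item1).
Round 6 — (8), derive metal(item1).
Closure: {active(item1), closed(item1), flagged(c), flies(item1), has_feathers(c), large(c), locked(item1), mammal(item1), metal(item1), open(item1), penguin(item1), ready(c), signed(c), small(c), stale(c), swims(item1), valid(item1)} — 17 facts.

17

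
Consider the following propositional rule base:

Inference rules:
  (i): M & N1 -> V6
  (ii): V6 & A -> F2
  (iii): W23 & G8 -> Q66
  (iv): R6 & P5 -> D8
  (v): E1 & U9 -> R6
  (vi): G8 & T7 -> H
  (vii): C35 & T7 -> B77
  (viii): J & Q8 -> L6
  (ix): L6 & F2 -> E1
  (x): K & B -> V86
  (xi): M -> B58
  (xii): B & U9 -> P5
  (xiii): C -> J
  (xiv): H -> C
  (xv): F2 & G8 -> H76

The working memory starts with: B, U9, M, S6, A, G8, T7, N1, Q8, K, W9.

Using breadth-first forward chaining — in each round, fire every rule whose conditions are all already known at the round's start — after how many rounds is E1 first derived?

5

Round 1 fires (i), (vi), (x), (xi), (xii), giving V6, H, V86, B58, P5.
Round 2 fires (ii), (xiv), giving F2, C.
Round 3 fires (xiii), (xv), giving J, H76.
Round 4 fires (viii), giving L6.
Round 5 fires (ix), giving E1.
E1 first appears in round 5.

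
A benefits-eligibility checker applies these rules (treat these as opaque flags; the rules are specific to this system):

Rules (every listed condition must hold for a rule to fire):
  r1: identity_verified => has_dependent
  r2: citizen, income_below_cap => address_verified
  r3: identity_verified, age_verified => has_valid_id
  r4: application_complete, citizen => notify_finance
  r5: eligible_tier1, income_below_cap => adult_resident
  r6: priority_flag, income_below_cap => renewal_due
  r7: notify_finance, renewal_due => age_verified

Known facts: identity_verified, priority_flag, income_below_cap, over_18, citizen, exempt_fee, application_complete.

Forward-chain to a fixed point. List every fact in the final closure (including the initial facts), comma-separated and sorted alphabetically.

Round 1 — r1, r2, r4, r6, derive has_dependent, address_verified, notify_finance, renewal_due.
Round 2 — r7, derive age_verified.
Round 3 — r3, derive has_valid_id.

address_verified, age_verified, application_complete, citizen, exempt_fee, has_dependent, has_valid_id, identity_verified, income_below_cap, notify_finance, over_18, priority_flag, renewal_due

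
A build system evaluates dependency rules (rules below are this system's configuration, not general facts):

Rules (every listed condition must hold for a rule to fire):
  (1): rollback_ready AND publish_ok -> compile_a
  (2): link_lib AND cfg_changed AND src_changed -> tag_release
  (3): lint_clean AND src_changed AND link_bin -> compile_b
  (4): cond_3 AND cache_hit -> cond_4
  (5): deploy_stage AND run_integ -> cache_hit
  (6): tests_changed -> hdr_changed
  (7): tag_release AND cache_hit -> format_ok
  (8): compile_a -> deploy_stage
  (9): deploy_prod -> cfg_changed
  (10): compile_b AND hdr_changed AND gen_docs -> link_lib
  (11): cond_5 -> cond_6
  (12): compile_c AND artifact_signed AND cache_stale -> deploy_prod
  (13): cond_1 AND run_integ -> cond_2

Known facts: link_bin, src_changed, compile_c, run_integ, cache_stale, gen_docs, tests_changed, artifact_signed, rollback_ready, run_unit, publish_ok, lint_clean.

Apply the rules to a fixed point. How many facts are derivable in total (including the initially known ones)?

22

Round 1: (1) [rollback_ready AND publish_ok -> compile_a]; (3) [lint_clean AND src_changed AND link_bin -> compile_b]; (6) [tests_changed -> hdr_changed]; (12) [compile_c AND artifact_signed AND cache_stale -> deploy_prod]. Adds compile_a, compile_b, hdr_changed, deploy_prod.
Round 2: (8) [compile_a -> deploy_stage]; (9) [deploy_prod -> cfg_changed]; (10) [compile_b AND hdr_changed AND gen_docs -> link_lib]. Adds deploy_stage, cfg_changed, link_lib.
Round 3: (2) [link_lib AND cfg_changed AND src_changed -> tag_release]; (5) [deploy_stage AND run_integ -> cache_hit]. Adds tag_release, cache_hit.
Round 4: (7) [tag_release AND cache_hit -> format_ok]. Adds format_ok.
Closure: {artifact_signed, cache_hit, cache_stale, cfg_changed, compile_a, compile_b, compile_c, deploy_prod, deploy_stage, format_ok, gen_docs, hdr_changed, link_bin, link_lib, lint_clean, publish_ok, rollback_ready, run_integ, run_unit, src_changed, tag_release, tests_changed} — 22 facts.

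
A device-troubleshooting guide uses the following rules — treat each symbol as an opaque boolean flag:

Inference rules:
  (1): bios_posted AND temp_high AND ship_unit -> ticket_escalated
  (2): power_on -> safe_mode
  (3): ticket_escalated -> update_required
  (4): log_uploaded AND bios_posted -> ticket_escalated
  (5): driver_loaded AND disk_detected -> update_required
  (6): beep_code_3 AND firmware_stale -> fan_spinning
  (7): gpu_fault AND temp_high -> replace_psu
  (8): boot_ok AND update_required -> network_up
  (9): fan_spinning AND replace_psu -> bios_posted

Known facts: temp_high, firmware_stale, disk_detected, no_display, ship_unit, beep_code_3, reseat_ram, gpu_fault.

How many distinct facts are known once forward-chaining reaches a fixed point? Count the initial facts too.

Round 1: (6) [beep_code_3 AND firmware_stale -> fan_spinning]; (7) [gpu_fault AND temp_high -> replace_psu]. New: fan_spinning, replace_psu.
Round 2: (9) [fan_spinning AND replace_psu -> bios_posted]. New: bios_posted.
Round 3: (1) [bios_posted AND temp_high AND ship_unit -> ticket_escalated]. New: ticket_escalated.
Round 4: (3) [ticket_escalated -> update_required]. New: update_required.
Closure: {beep_code_3, bios_posted, disk_detected, fan_spinning, firmware_stale, gpu_fault, no_display, replace_psu, reseat_ram, ship_unit, temp_high, ticket_escalated, update_required} — 13 facts.

13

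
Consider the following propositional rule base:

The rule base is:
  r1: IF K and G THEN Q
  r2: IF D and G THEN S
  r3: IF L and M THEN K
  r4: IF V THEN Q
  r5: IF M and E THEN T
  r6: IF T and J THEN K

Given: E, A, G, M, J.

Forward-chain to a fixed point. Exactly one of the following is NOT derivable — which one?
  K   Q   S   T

S

Round 1: r5 [IF M and E THEN T]. Adds T.
Round 2: r6 [IF T and J THEN K]. Adds K.
Round 3: r1 [IF K and G THEN Q]. Adds Q.
Derived: T (round 1), Q (round 3), K (round 2). S never appears in any round.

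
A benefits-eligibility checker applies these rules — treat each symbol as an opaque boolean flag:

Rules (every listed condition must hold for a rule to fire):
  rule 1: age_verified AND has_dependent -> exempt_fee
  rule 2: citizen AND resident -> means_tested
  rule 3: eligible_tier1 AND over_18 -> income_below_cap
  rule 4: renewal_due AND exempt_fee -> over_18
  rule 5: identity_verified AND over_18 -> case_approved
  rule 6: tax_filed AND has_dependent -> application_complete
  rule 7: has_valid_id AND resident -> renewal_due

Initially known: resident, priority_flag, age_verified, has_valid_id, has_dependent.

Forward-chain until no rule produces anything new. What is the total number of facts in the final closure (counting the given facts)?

8

Round 1: rule 1 [age_verified AND has_dependent -> exempt_fee]; rule 7 [has_valid_id AND resident -> renewal_due]. New: exempt_fee, renewal_due.
Round 2: rule 4 [renewal_due AND exempt_fee -> over_18]. New: over_18.
Closure: {age_verified, exempt_fee, has_dependent, has_valid_id, over_18, priority_flag, renewal_due, resident} — 8 facts.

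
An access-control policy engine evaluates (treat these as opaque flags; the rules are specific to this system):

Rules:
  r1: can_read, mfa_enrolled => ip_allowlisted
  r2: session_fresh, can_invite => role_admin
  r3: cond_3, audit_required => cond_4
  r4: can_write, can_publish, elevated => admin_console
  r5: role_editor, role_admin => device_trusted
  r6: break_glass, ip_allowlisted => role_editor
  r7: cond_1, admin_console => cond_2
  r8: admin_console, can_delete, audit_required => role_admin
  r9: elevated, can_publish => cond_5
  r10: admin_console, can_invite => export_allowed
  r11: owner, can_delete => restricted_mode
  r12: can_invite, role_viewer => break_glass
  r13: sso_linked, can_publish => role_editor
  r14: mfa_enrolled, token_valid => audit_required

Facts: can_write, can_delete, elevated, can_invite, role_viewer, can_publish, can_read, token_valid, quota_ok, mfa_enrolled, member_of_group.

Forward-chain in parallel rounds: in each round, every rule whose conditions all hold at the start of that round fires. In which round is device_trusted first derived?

Round 1 — r1, r4, r9, r12, r14, derive ip_allowlisted, admin_console, cond_5, break_glass, audit_required.
Round 2 — r6, r8, r10, derive role_editor, role_admin, export_allowed.
Round 3 — r5, derive device_trusted.
device_trusted first appears in round 3.

3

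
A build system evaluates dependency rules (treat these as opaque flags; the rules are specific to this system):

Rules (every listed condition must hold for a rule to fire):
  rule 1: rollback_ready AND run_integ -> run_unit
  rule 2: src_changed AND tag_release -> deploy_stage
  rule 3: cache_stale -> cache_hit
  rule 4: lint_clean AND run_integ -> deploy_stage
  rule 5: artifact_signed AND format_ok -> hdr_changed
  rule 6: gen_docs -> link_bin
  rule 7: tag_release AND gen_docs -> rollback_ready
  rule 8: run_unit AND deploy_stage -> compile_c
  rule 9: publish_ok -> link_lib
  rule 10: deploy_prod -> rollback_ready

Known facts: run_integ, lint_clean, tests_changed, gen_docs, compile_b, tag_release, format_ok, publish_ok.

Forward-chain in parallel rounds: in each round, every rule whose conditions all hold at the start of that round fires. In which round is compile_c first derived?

Round 1: rule 4 [lint_clean AND run_integ -> deploy_stage]; rule 6 [gen_docs -> link_bin]; rule 7 [tag_release AND gen_docs -> rollback_ready]; rule 9 [publish_ok -> link_lib]. Adds deploy_stage, link_bin, rollback_ready, link_lib.
Round 2: rule 1 [rollback_ready AND run_integ -> run_unit]. Adds run_unit.
Round 3: rule 8 [run_unit AND deploy_stage -> compile_c]. Adds compile_c.
compile_c first appears in round 3.

3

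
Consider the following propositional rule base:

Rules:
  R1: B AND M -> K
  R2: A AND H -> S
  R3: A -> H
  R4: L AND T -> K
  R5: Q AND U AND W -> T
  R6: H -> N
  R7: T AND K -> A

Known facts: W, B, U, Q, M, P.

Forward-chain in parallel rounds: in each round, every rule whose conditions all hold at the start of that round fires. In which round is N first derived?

4

[1] R1 [B AND M -> K]; R5 [Q AND U AND W -> T]. ⇒ new: K, T.
[2] R7 [T AND K -> A]. ⇒ new: A.
[3] R3 [A -> H]. ⇒ new: H.
[4] R2 [A AND H -> S]; R6 [H -> N]. ⇒ new: S, N.
N first appears in round 4.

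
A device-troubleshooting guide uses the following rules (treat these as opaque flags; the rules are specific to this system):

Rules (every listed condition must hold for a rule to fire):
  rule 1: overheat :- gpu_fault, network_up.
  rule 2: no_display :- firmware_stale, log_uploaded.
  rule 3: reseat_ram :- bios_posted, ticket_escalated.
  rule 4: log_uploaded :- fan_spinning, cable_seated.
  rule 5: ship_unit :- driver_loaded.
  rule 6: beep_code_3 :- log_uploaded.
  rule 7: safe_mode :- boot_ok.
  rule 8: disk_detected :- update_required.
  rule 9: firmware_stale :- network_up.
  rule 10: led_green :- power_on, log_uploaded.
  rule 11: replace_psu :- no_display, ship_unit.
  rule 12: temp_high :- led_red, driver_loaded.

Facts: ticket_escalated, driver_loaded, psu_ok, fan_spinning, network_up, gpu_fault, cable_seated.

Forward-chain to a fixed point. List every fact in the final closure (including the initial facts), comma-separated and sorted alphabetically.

Round 1 fires rule 1, rule 4, rule 5, rule 9, giving overheat, log_uploaded, ship_unit, firmware_stale.
Round 2 fires rule 2, rule 6, giving no_display, beep_code_3.
Round 3 fires rule 11, giving replace_psu.

beep_code_3, cable_seated, driver_loaded, fan_spinning, firmware_stale, gpu_fault, log_uploaded, network_up, no_display, overheat, psu_ok, replace_psu, ship_unit, ticket_escalated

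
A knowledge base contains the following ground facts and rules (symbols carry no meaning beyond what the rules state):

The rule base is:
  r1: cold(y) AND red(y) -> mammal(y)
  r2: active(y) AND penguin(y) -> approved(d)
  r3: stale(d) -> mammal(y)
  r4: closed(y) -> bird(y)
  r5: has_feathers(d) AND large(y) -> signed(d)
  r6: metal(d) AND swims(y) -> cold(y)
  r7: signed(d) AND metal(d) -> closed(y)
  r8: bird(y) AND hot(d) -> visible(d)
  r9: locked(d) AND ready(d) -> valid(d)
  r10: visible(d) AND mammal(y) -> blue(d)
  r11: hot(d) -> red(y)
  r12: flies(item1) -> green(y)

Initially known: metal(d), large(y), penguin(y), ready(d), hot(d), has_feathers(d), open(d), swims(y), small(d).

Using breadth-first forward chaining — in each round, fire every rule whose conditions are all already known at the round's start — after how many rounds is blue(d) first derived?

5

Round 1: r5 [has_feathers(d) AND large(y) -> signed(d)]; r6 [metal(d) AND swims(y) -> cold(y)]; r11 [hot(d) -> red(y)]. Adds signed(d), cold(y), red(y).
Round 2: r1 [cold(y) AND red(y) -> mammal(y)]; r7 [signed(d) AND metal(d) -> closed(y)]. Adds mammal(y), closed(y).
Round 3: r4 [closed(y) -> bird(y)]. Adds bird(y).
Round 4: r8 [bird(y) AND hot(d) -> visible(d)]. Adds visible(d).
Round 5: r10 [visible(d) AND mammal(y) -> blue(d)]. Adds blue(d).
blue(d) first appears in round 5.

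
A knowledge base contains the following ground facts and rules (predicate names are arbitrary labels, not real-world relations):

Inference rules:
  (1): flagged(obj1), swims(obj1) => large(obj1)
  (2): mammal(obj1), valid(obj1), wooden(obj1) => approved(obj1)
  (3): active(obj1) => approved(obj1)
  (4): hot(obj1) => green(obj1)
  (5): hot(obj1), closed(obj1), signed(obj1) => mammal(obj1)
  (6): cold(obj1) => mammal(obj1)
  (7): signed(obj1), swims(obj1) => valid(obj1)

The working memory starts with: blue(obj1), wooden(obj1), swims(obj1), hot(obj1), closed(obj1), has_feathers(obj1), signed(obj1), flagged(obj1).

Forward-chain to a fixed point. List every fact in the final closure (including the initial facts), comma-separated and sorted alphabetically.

approved(obj1), blue(obj1), closed(obj1), flagged(obj1), green(obj1), has_feathers(obj1), hot(obj1), large(obj1), mammal(obj1), signed(obj1), swims(obj1), valid(obj1), wooden(obj1)

[1] (1) [flagged(obj1), swims(obj1) => large(obj1)]; (4) [hot(obj1) => green(obj1)]; (5) [hot(obj1), closed(obj1), signed(obj1) => mammal(obj1)]; (7) [signed(obj1), swims(obj1) => valid(obj1)]. ⇒ new: large(obj1), green(obj1), mammal(obj1), valid(obj1).
[2] (2) [mammal(obj1), valid(obj1), wooden(obj1) => approved(obj1)]. ⇒ new: approved(obj1).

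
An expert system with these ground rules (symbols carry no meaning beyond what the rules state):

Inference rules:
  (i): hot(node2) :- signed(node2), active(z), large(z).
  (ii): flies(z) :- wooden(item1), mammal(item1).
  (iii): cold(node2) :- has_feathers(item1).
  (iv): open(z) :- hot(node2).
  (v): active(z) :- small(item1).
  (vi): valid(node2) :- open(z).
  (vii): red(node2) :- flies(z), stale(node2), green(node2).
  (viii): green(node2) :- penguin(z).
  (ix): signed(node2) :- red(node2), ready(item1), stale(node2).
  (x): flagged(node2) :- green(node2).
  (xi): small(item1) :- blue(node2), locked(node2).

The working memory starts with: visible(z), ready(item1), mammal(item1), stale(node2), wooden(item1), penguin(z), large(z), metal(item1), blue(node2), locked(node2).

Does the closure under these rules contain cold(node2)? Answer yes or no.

no

Round 1 — (ii), (viii), (xi), derive flies(z), green(node2), small(item1).
Round 2 — (v), (vii), (x), derive active(z), red(node2), flagged(node2).
Round 3 — (ix), derive signed(node2).
Round 4 — (i), derive hot(node2).
Round 5 — (iv), derive open(z).
Round 6 — (vi), derive valid(node2).
Fixed point reached. cold(node2) is concluded only by (iii); (iii) needs has_feathers(item1) (never derived).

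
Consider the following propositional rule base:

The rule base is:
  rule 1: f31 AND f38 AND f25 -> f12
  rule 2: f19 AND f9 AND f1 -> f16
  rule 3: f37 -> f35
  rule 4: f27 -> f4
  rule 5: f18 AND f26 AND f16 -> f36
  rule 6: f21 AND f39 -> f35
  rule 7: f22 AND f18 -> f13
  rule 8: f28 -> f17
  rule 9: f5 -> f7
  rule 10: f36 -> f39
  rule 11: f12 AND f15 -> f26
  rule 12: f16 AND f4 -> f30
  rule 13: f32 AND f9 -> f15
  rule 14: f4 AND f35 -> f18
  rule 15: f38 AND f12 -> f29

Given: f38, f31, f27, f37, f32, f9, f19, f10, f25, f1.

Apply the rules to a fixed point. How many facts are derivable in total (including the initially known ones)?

21

[1] rule 1 [f31 AND f38 AND f25 -> f12]; rule 2 [f19 AND f9 AND f1 -> f16]; rule 3 [f37 -> f35]; rule 4 [f27 -> f4]; rule 13 [f32 AND f9 -> f15]. ⇒ new: f12, f16, f35, f4, f15.
[2] rule 11 [f12 AND f15 -> f26]; rule 12 [f16 AND f4 -> f30]; rule 14 [f4 AND f35 -> f18]; rule 15 [f38 AND f12 -> f29]. ⇒ new: f26, f30, f18, f29.
[3] rule 5 [f18 AND f26 AND f16 -> f36]. ⇒ new: f36.
[4] rule 10 [f36 -> f39]. ⇒ new: f39.
Closure: {f1, f10, f12, f15, f16, f18, f19, f25, f26, f27, f29, f30, f31, f32, f35, f36, f37, f38, f39, f4, f9} — 21 facts.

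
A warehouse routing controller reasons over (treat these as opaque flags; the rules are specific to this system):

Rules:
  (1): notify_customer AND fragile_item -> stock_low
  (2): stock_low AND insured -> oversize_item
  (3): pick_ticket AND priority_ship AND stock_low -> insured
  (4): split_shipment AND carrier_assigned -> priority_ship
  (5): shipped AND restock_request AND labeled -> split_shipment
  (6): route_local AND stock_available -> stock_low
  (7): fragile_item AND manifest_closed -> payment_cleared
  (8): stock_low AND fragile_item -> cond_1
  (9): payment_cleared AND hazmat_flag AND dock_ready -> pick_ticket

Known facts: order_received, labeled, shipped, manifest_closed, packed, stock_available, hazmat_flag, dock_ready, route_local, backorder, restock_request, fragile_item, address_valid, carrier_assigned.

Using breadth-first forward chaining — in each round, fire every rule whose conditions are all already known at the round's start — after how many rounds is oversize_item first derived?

Round 1: (5) [shipped AND restock_request AND labeled -> split_shipment]; (6) [route_local AND stock_available -> stock_low]; (7) [fragile_item AND manifest_closed -> payment_cleared]. New: split_shipment, stock_low, payment_cleared.
Round 2: (4) [split_shipment AND carrier_assigned -> priority_ship]; (8) [stock_low AND fragile_item -> cond_1]; (9) [payment_cleared AND hazmat_flag AND dock_ready -> pick_ticket]. New: priority_ship, cond_1, pick_ticket.
Round 3: (3) [pick_ticket AND priority_ship AND stock_low -> insured]. New: insured.
Round 4: (2) [stock_low AND insured -> oversize_item]. New: oversize_item.
oversize_item first appears in round 4.

4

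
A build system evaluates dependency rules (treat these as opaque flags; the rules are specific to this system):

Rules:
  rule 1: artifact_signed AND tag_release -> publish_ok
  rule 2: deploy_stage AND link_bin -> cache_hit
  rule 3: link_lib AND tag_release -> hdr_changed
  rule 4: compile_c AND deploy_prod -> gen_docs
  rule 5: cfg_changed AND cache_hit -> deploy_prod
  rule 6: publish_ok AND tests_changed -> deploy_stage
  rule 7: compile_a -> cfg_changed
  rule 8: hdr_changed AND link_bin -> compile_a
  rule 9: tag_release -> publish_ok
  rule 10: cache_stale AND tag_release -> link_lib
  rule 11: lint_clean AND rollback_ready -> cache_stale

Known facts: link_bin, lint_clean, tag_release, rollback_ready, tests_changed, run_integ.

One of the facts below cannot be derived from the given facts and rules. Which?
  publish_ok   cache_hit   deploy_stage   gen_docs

gen_docs

Round 1: rule 9 [tag_release -> publish_ok]; rule 11 [lint_clean AND rollback_ready -> cache_stale]. Adds publish_ok, cache_stale.
Round 2: rule 6 [publish_ok AND tests_changed -> deploy_stage]; rule 10 [cache_stale AND tag_release -> link_lib]. Adds deploy_stage, link_lib.
Round 3: rule 2 [deploy_stage AND link_bin -> cache_hit]; rule 3 [link_lib AND tag_release -> hdr_changed]. Adds cache_hit, hdr_changed.
Round 4: rule 8 [hdr_changed AND link_bin -> compile_a]. Adds compile_a.
Round 5: rule 7 [compile_a -> cfg_changed]. Adds cfg_changed.
Round 6: rule 5 [cfg_changed AND cache_hit -> deploy_prod]. Adds deploy_prod.
Derived: publish_ok (round 1), deploy_stage (round 2), cache_hit (round 3). gen_docs never appears in any round.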